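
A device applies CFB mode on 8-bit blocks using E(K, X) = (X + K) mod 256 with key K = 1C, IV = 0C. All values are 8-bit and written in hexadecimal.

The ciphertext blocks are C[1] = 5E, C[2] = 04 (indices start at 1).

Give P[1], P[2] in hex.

P[1] = 76, P[2] = 7E

CFB decryption: P_i = C_i ⊕ E(K, C_{i−1}), with C_{0} = IV.
P[1]: E(K, 0C) = 28; 5E ⊕ 28 = 76.
P[2]: E(K, 5E) = 7A; 04 ⊕ 7A = 7E.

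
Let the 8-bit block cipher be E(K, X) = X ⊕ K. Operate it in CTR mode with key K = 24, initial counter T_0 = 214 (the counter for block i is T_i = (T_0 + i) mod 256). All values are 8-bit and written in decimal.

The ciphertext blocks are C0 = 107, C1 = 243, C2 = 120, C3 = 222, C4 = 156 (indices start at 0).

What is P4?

P4 = 94

CTR decryption: S_i = E(K, T_i) where T_i is the counter for block i; P_i = C_i ⊕ S_i.
P4: T = 218, S = E(K, T) = 194; 156 ⊕ 194 = 94.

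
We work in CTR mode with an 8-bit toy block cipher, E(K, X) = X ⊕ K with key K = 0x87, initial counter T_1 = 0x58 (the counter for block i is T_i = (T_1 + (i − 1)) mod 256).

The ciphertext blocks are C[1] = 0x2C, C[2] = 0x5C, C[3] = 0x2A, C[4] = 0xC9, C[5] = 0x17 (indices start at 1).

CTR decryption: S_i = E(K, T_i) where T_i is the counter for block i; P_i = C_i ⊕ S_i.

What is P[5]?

P[5] = 0xCC

P[5]: T = 0x5C, S = E(K, T) = 0xDB; 0x17 ⊕ 0xDB = 0xCC.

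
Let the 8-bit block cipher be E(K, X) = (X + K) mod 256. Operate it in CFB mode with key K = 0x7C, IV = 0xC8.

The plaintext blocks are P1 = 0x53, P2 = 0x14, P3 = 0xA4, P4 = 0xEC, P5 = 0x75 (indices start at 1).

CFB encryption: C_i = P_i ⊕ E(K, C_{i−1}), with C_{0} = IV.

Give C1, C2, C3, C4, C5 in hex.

C1 = 0x17, C2 = 0x87, C3 = 0xA7, C4 = 0xCF, C5 = 0x3E

C1: E(K, 0xC8) = 0x44; 0x53 ⊕ 0x44 = 0x17.
C2: E(K, 0x17) = 0x93; 0x14 ⊕ 0x93 = 0x87.
C3: E(K, 0x87) = 0x03; 0xA4 ⊕ 0x03 = 0xA7.
C4: E(K, 0xA7) = 0x23; 0xEC ⊕ 0x23 = 0xCF.
C5: E(K, 0xCF) = 0x4B; 0x75 ⊕ 0x4B = 0x3E.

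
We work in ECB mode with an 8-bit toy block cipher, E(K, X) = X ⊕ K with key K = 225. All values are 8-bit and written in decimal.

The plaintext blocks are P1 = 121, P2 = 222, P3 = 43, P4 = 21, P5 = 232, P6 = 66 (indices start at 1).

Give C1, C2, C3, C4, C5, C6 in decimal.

C1 = 152, C2 = 63, C3 = 202, C4 = 244, C5 = 9, C6 = 163

ECB encryption: C_i = E(K, P_i).
C1: E(K, 121) = 152.
C2: E(K, 222) = 63.
C3: E(K, 43) = 202.
C4: E(K, 21) = 244.
C5: E(K, 232) = 9.
C6: E(K, 66) = 163.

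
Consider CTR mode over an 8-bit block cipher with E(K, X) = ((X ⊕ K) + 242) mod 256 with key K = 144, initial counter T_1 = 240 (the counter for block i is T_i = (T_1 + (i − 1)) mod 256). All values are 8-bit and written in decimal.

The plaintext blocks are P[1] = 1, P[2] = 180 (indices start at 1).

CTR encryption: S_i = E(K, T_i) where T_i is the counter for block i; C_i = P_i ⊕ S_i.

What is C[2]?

C[1]: T = 240, S = E(K, T) = 82; 1 ⊕ 82 = 83.
C[2]: T = 241, S = E(K, T) = 83; 180 ⊕ 83 = 231.

C[2] = 231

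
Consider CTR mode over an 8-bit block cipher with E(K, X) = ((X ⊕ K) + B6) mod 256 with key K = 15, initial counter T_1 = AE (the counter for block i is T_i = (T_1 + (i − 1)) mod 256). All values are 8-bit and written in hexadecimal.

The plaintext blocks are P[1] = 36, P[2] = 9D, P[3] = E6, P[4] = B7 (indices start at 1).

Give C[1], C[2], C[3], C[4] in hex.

C[1] = 47, C[2] = ED, C[3] = BD, C[4] = ED

CTR encryption: S_i = E(K, T_i) where T_i is the counter for block i; C_i = P_i ⊕ S_i.
C[1]: T = AE, S = E(K, T) = 71; 36 ⊕ 71 = 47.
C[2]: T = AF, S = E(K, T) = 70; 9D ⊕ 70 = ED.
C[3]: T = B0, S = E(K, T) = 5B; E6 ⊕ 5B = BD.
C[4]: T = B1, S = E(K, T) = 5A; B7 ⊕ 5A = ED.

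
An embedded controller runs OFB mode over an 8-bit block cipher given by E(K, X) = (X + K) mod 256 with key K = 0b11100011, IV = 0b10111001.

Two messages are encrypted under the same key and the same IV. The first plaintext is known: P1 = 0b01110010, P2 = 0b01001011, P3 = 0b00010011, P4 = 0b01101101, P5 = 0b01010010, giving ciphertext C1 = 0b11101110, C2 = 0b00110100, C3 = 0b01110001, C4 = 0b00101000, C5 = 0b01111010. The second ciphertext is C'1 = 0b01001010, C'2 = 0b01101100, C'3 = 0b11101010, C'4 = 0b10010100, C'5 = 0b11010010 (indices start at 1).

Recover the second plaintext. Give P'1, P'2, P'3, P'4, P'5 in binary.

In OFB with a reused IV, both messages share the same keystream S_i, so C_i ⊕ C'_i = P_i ⊕ P'_i and thus P'_i = P_i ⊕ C_i ⊕ C'_i.
P'1: 0b01110010 ⊕ 0b11101110 ⊕ 0b01001010 = 0b11010110.
P'2: 0b01001011 ⊕ 0b00110100 ⊕ 0b01101100 = 0b00010011.
P'3: 0b00010011 ⊕ 0b01110001 ⊕ 0b11101010 = 0b10001000.
P'4: 0b01101101 ⊕ 0b00101000 ⊕ 0b10010100 = 0b11010001.
P'5: 0b01010010 ⊕ 0b01111010 ⊕ 0b11010010 = 0b11111010.

P'1 = 0b11010110, P'2 = 0b00010011, P'3 = 0b10001000, P'4 = 0b11010001, P'5 = 0b11111010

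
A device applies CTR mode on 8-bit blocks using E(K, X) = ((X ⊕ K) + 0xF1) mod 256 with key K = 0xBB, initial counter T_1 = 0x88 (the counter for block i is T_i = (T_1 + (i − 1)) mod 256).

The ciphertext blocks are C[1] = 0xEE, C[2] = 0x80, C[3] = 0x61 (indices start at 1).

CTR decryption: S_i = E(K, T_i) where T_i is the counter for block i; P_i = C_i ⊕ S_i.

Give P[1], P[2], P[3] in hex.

P[1]: T = 0x88, S = E(K, T) = 0x24; 0xEE ⊕ 0x24 = 0xCA.
P[2]: T = 0x89, S = E(K, T) = 0x23; 0x80 ⊕ 0x23 = 0xA3.
P[3]: T = 0x8A, S = E(K, T) = 0x22; 0x61 ⊕ 0x22 = 0x43.

P[1] = 0xCA, P[2] = 0xA3, P[3] = 0x43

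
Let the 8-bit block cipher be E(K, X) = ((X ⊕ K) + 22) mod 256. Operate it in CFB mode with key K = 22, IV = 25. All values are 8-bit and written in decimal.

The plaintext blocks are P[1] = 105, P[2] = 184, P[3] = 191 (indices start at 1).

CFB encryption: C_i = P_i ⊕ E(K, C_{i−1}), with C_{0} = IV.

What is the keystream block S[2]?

112

C[1]: E(K, 25) = 37; 105 ⊕ 37 = 76.
C[2]: E(K, 76) = 112; 184 ⊕ 112 = 200.
So S[2] = 112.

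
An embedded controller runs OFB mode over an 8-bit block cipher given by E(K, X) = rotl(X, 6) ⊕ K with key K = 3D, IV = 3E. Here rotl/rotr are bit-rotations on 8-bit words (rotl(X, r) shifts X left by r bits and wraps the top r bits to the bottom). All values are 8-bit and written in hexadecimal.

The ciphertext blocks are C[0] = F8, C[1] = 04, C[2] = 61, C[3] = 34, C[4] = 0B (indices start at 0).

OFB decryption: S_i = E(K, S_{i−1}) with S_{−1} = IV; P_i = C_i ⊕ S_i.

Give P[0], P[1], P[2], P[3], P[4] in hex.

P[0] = 4A, P[1] = 95, P[2] = 38, P[3] = 5F, P[4] = EC

P[0]: S = E(K, 3E) = B2; F8 ⊕ B2 = 4A.
P[1]: S = E(K, B2) = 91; 04 ⊕ 91 = 95.
P[2]: S = E(K, 91) = 59; 61 ⊕ 59 = 38.
P[3]: S = E(K, 59) = 6B; 34 ⊕ 6B = 5F.
P[4]: S = E(K, 6B) = E7; 0B ⊕ E7 = EC.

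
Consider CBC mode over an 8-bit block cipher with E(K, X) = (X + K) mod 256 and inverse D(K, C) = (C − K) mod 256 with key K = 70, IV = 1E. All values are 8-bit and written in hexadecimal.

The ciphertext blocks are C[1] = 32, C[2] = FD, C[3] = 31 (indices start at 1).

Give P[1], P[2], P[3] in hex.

P[1] = DC, P[2] = BF, P[3] = 3C

CBC decryption: P_i = D(K, C_i) ⊕ C_{i−1}, with C_{0} = IV.
P[1]: D(K, 32) = C2; C2 ⊕ 1E = DC.
P[2]: D(K, FD) = 8D; 8D ⊕ 32 = BF.
P[3]: D(K, 31) = C1; C1 ⊕ FD = 3C.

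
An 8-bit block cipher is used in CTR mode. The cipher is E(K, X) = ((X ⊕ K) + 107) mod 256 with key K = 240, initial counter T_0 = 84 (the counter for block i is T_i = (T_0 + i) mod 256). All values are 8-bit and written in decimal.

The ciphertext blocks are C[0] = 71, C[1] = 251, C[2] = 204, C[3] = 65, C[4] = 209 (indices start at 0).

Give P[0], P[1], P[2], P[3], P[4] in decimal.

CTR decryption: S_i = E(K, T_i) where T_i is the counter for block i; P_i = C_i ⊕ S_i.
P[0]: T = 84, S = E(K, T) = 15; 71 ⊕ 15 = 72.
P[1]: T = 85, S = E(K, T) = 16; 251 ⊕ 16 = 235.
P[2]: T = 86, S = E(K, T) = 17; 204 ⊕ 17 = 221.
P[3]: T = 87, S = E(K, T) = 18; 65 ⊕ 18 = 83.
P[4]: T = 88, S = E(K, T) = 19; 209 ⊕ 19 = 194.

P[0] = 72, P[1] = 235, P[2] = 221, P[3] = 83, P[4] = 194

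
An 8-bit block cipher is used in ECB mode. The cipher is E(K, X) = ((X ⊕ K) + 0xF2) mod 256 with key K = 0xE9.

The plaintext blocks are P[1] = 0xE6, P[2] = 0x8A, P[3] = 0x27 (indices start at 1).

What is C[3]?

C[3] = 0xC0

ECB encryption: C_i = E(K, P_i).
C[3]: E(K, 0x27) = 0xC0.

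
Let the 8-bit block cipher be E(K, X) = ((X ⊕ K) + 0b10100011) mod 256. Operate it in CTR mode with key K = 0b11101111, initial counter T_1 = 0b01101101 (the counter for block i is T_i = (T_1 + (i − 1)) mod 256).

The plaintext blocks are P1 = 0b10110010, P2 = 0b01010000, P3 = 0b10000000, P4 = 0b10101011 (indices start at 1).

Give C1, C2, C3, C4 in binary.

CTR encryption: S_i = E(K, T_i) where T_i is the counter for block i; C_i = P_i ⊕ S_i.
C1: T = 0b01101101, S = E(K, T) = 0b00100101; 0b10110010 ⊕ 0b00100101 = 0b10010111.
C2: T = 0b01101110, S = E(K, T) = 0b00100100; 0b01010000 ⊕ 0b00100100 = 0b01110100.
C3: T = 0b01101111, S = E(K, T) = 0b00100011; 0b10000000 ⊕ 0b00100011 = 0b10100011.
C4: T = 0b01110000, S = E(K, T) = 0b01000010; 0b10101011 ⊕ 0b01000010 = 0b11101001.

C1 = 0b10010111, C2 = 0b01110100, C3 = 0b10100011, C4 = 0b11101001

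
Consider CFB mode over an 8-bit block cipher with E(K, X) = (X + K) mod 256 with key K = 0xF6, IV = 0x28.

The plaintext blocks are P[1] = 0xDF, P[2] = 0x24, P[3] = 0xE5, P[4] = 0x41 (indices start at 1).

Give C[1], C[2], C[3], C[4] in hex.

CFB encryption: C_i = P_i ⊕ E(K, C_{i−1}), with C_{0} = IV.
C[1]: E(K, 0x28) = 0x1E; 0xDF ⊕ 0x1E = 0xC1.
C[2]: E(K, 0xC1) = 0xB7; 0x24 ⊕ 0xB7 = 0x93.
C[3]: E(K, 0x93) = 0x89; 0xE5 ⊕ 0x89 = 0x6C.
C[4]: E(K, 0x6C) = 0x62; 0x41 ⊕ 0x62 = 0x23.

C[1] = 0xC1, C[2] = 0x93, C[3] = 0x6C, C[4] = 0x23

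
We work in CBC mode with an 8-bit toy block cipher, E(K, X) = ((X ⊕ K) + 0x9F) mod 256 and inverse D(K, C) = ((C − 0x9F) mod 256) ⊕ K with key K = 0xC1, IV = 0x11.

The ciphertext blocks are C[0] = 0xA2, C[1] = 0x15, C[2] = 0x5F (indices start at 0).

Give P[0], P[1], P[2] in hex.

P[0] = 0xD3, P[1] = 0x15, P[2] = 0x14

CBC decryption: P_i = D(K, C_i) ⊕ C_{i−1}, with C_{−1} = IV.
P[0]: D(K, 0xA2) = 0xC2; 0xC2 ⊕ 0x11 = 0xD3.
P[1]: D(K, 0x15) = 0xB7; 0xB7 ⊕ 0xA2 = 0x15.
P[2]: D(K, 0x5F) = 0x01; 0x01 ⊕ 0x15 = 0x14.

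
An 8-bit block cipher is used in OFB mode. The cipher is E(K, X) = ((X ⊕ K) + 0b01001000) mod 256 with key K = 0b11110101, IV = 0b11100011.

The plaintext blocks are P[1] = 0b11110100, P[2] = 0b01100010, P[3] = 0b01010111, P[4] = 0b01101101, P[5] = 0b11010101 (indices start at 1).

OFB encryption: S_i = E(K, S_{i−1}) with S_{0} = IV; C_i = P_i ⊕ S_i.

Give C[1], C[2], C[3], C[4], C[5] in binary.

C[1]: S = E(K, 0b11100011) = 0b01011110; 0b11110100 ⊕ 0b01011110 = 0b10101010.
C[2]: S = E(K, 0b01011110) = 0b11110011; 0b01100010 ⊕ 0b11110011 = 0b10010001.
C[3]: S = E(K, 0b11110011) = 0b01001110; 0b01010111 ⊕ 0b01001110 = 0b00011001.
C[4]: S = E(K, 0b01001110) = 0b00000011; 0b01101101 ⊕ 0b00000011 = 0b01101110.
C[5]: S = E(K, 0b00000011) = 0b00111110; 0b11010101 ⊕ 0b00111110 = 0b11101011.

C[1] = 0b10101010, C[2] = 0b10010001, C[3] = 0b00011001, C[4] = 0b01101110, C[5] = 0b11101011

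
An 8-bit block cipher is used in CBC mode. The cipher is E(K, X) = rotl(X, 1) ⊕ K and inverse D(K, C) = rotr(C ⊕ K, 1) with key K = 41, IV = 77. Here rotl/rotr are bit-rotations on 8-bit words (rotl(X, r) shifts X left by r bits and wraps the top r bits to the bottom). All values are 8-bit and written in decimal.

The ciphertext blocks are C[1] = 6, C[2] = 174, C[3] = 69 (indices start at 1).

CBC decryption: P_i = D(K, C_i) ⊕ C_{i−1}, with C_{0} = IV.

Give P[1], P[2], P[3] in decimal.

P[1]: D(K, 6) = 151; 151 ⊕ 77 = 218.
P[2]: D(K, 174) = 195; 195 ⊕ 6 = 197.
P[3]: D(K, 69) = 54; 54 ⊕ 174 = 152.

P[1] = 218, P[2] = 197, P[3] = 152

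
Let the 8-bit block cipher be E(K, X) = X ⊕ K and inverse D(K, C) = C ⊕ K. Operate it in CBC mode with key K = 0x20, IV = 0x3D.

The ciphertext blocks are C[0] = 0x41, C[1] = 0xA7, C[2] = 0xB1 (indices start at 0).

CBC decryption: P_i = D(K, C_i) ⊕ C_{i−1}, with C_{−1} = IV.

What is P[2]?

P[2] = 0x36

P[2]: D(K, 0xB1) = 0x91; 0x91 ⊕ 0xA7 = 0x36.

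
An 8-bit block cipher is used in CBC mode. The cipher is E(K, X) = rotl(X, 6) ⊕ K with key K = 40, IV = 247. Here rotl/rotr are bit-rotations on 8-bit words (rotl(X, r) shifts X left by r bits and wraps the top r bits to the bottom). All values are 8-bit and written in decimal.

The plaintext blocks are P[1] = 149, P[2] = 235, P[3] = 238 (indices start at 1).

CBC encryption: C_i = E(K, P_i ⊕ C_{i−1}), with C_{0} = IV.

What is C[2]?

C[1]: P[1] ⊕ 247 = 98; E(K, 98) = 176.
C[2]: P[2] ⊕ 176 = 91; E(K, 91) = 254.

C[2] = 254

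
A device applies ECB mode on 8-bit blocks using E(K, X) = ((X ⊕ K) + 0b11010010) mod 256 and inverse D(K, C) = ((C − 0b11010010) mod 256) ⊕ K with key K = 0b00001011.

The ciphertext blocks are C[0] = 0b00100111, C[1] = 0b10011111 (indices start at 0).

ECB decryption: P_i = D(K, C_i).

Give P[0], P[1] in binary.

P[0]: D(K, 0b00100111) = 0b01011110.
P[1]: D(K, 0b10011111) = 0b11000110.

P[0] = 0b01011110, P[1] = 0b11000110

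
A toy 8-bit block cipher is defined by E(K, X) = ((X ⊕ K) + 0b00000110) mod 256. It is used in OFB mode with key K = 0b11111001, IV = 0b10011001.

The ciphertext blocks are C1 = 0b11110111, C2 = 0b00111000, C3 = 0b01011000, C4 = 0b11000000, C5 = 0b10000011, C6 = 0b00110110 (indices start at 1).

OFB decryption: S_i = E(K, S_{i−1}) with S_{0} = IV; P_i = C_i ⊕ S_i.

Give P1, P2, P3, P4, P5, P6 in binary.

P1 = 0b10010001, P2 = 0b10011101, P3 = 0b00111010, P4 = 0b01100001, P5 = 0b11011101, P6 = 0b10011011

P1: S = E(K, 0b10011001) = 0b01100110; 0b11110111 ⊕ 0b01100110 = 0b10010001.
P2: S = E(K, 0b01100110) = 0b10100101; 0b00111000 ⊕ 0b10100101 = 0b10011101.
P3: S = E(K, 0b10100101) = 0b01100010; 0b01011000 ⊕ 0b01100010 = 0b00111010.
P4: S = E(K, 0b01100010) = 0b10100001; 0b11000000 ⊕ 0b10100001 = 0b01100001.
P5: S = E(K, 0b10100001) = 0b01011110; 0b10000011 ⊕ 0b01011110 = 0b11011101.
P6: S = E(K, 0b01011110) = 0b10101101; 0b00110110 ⊕ 0b10101101 = 0b10011011.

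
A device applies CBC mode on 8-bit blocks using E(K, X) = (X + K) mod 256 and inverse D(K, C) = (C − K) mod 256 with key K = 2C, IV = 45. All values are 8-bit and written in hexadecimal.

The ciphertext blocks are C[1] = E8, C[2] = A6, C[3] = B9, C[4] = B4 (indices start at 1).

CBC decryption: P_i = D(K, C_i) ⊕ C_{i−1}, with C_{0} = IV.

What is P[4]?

P[4] = 31

P[4]: D(K, B4) = 88; 88 ⊕ B9 = 31.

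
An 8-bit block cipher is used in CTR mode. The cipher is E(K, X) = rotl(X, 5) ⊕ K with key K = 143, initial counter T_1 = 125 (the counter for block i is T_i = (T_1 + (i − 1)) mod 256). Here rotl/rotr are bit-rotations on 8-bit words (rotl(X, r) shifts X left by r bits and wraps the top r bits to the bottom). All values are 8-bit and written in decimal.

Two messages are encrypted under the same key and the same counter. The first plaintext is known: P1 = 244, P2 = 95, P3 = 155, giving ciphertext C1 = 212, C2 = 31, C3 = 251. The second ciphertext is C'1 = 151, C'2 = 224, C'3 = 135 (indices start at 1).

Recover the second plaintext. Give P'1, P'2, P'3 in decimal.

In CTR with a reused counter, both messages share the same keystream S_i, so C_i ⊕ C'_i = P_i ⊕ P'_i and thus P'_i = P_i ⊕ C_i ⊕ C'_i.
P'1: 244 ⊕ 212 ⊕ 151 = 183.
P'2: 95 ⊕ 31 ⊕ 224 = 160.
P'3: 155 ⊕ 251 ⊕ 135 = 231.

P'1 = 183, P'2 = 160, P'3 = 231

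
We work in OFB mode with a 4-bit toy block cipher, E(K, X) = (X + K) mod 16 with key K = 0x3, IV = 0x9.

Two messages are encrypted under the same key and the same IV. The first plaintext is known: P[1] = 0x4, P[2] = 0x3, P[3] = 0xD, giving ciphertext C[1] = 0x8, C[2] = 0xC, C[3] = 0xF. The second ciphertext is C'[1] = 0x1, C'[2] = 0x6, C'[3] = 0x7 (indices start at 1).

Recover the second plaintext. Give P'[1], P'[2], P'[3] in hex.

In OFB with a reused IV, both messages share the same keystream S_i, so C_i ⊕ C'_i = P_i ⊕ P'_i and thus P'_i = P_i ⊕ C_i ⊕ C'_i.
P'[1]: 0x4 ⊕ 0x8 ⊕ 0x1 = 0xD.
P'[2]: 0x3 ⊕ 0xC ⊕ 0x6 = 0x9.
P'[3]: 0xD ⊕ 0xF ⊕ 0x7 = 0x5.

P'[1] = 0xD, P'[2] = 0x9, P'[3] = 0x5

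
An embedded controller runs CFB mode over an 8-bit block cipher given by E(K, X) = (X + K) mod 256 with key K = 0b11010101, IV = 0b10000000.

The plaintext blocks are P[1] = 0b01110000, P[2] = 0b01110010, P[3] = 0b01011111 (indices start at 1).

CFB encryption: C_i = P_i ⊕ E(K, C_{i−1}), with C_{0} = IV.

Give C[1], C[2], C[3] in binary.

C[1]: E(K, 0b10000000) = 0b01010101; 0b01110000 ⊕ 0b01010101 = 0b00100101.
C[2]: E(K, 0b00100101) = 0b11111010; 0b01110010 ⊕ 0b11111010 = 0b10001000.
C[3]: E(K, 0b10001000) = 0b01011101; 0b01011111 ⊕ 0b01011101 = 0b00000010.

C[1] = 0b00100101, C[2] = 0b10001000, C[3] = 0b00000010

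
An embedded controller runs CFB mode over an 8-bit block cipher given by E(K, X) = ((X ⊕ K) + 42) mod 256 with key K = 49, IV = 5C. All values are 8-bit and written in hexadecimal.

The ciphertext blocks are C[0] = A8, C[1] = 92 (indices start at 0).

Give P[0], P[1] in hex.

CFB decryption: P_i = C_i ⊕ E(K, C_{i−1}), with C_{−1} = IV.
P[0]: E(K, 5C) = 57; A8 ⊕ 57 = FF.
P[1]: E(K, A8) = 23; 92 ⊕ 23 = B1.

P[0] = FF, P[1] = B1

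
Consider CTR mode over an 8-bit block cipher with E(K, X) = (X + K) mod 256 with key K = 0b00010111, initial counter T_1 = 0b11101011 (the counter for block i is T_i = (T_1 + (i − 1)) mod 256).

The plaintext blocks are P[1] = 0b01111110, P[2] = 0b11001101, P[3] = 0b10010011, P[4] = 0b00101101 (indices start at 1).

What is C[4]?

CTR encryption: S_i = E(K, T_i) where T_i is the counter for block i; C_i = P_i ⊕ S_i.
C[1]: T = 0b11101011, S = E(K, T) = 0b00000010; 0b01111110 ⊕ 0b00000010 = 0b01111100.
C[2]: T = 0b11101100, S = E(K, T) = 0b00000011; 0b11001101 ⊕ 0b00000011 = 0b11001110.
C[3]: T = 0b11101101, S = E(K, T) = 0b00000100; 0b10010011 ⊕ 0b00000100 = 0b10010111.
C[4]: T = 0b11101110, S = E(K, T) = 0b00000101; 0b00101101 ⊕ 0b00000101 = 0b00101000.

C[4] = 0b00101000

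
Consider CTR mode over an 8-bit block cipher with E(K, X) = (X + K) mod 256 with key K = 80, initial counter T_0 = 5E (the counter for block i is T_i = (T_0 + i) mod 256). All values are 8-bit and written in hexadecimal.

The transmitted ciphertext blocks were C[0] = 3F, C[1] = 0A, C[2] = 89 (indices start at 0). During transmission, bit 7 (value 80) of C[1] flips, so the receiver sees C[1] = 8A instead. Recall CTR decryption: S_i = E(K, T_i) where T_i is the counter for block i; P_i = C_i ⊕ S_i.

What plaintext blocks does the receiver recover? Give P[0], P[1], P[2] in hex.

Only C[1] changed, to 8A. In CTR, a change in C_i flips the same bit in P_i only; the keystream is unaffected. Decrypting the received ciphertext:
P[0]: T = 5E, S = E(K, T) = DE; 3F ⊕ DE = E1.
P[1]: T = 5F, S = E(K, T) = DF; 8A ⊕ DF = 55.
P[2]: T = 60, S = E(K, T) = E0; 89 ⊕ E0 = 69.
Blocks that differ from the original plaintext: P[1].

P[0] = E1, P[1] = 55, P[2] = 69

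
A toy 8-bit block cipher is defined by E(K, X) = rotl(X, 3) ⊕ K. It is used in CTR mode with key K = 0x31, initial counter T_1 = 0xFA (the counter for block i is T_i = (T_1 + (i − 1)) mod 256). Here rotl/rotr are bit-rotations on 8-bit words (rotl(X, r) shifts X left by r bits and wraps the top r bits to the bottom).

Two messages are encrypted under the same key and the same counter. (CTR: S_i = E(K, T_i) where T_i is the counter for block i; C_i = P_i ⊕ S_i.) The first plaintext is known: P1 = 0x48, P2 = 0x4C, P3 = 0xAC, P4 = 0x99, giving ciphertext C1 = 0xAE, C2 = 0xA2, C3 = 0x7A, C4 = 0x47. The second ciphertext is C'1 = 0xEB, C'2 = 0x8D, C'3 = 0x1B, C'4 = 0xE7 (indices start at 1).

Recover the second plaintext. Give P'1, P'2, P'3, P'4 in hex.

P'1 = 0x0D, P'2 = 0x63, P'3 = 0xCD, P'4 = 0x39

In CTR with a reused counter, both messages share the same keystream S_i, so C_i ⊕ C'_i = P_i ⊕ P'_i and thus P'_i = P_i ⊕ C_i ⊕ C'_i.
P'1: 0x48 ⊕ 0xAE ⊕ 0xEB = 0x0D.
P'2: 0x4C ⊕ 0xA2 ⊕ 0x8D = 0x63.
P'3: 0xAC ⊕ 0x7A ⊕ 0x1B = 0xCD.
P'4: 0x99 ⊕ 0x47 ⊕ 0xE7 = 0x39.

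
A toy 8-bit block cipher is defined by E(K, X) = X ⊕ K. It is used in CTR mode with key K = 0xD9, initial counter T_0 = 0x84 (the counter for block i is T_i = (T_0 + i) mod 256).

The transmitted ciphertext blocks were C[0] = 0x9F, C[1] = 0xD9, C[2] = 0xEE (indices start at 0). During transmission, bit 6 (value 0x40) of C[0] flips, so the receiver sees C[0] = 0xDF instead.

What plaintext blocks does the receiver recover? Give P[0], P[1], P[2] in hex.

P[0] = 0x82, P[1] = 0x85, P[2] = 0xB1

CTR decryption: S_i = E(K, T_i) where T_i is the counter for block i; P_i = C_i ⊕ S_i.
Only C[0] changed, to 0xDF. In CTR, a change in C_i flips the same bit in P_i only; the keystream is unaffected. Decrypting the received ciphertext:
P[0]: T = 0x84, S = E(K, T) = 0x5D; 0xDF ⊕ 0x5D = 0x82.
P[1]: T = 0x85, S = E(K, T) = 0x5C; 0xD9 ⊕ 0x5C = 0x85.
P[2]: T = 0x86, S = E(K, T) = 0x5F; 0xEE ⊕ 0x5F = 0xB1.
Blocks that differ from the original plaintext: P[0].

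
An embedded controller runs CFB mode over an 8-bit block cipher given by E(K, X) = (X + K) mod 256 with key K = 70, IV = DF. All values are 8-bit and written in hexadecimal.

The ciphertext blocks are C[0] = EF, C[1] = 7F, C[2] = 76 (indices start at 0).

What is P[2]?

P[2] = 99

CFB decryption: P_i = C_i ⊕ E(K, C_{i−1}), with C_{−1} = IV.
P[2]: E(K, 7F) = EF; 76 ⊕ EF = 99.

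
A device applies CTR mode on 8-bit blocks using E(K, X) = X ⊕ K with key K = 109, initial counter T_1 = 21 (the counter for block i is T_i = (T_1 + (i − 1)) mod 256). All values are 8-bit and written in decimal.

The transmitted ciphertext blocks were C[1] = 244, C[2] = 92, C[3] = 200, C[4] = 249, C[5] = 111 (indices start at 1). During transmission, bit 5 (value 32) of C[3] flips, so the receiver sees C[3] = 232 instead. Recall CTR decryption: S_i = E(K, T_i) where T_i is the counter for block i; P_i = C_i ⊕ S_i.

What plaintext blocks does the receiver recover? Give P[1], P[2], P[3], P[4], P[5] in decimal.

Only C[3] changed, to 232. In CTR, a change in C_i flips the same bit in P_i only; the keystream is unaffected. Decrypting the received ciphertext:
P[1]: T = 21, S = E(K, T) = 120; 244 ⊕ 120 = 140.
P[2]: T = 22, S = E(K, T) = 123; 92 ⊕ 123 = 39.
P[3]: T = 23, S = E(K, T) = 122; 232 ⊕ 122 = 146.
P[4]: T = 24, S = E(K, T) = 117; 249 ⊕ 117 = 140.
P[5]: T = 25, S = E(K, T) = 116; 111 ⊕ 116 = 27.
Blocks that differ from the original plaintext: P[3].

P[1] = 140, P[2] = 39, P[3] = 146, P[4] = 140, P[5] = 27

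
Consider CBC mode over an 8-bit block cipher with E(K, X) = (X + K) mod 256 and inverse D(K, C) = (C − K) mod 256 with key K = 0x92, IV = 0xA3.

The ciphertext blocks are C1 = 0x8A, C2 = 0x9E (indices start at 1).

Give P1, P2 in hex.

CBC decryption: P_i = D(K, C_i) ⊕ C_{i−1}, with C_{0} = IV.
P1: D(K, 0x8A) = 0xF8; 0xF8 ⊕ 0xA3 = 0x5B.
P2: D(K, 0x9E) = 0x0C; 0x0C ⊕ 0x8A = 0x86.

P1 = 0x5B, P2 = 0x86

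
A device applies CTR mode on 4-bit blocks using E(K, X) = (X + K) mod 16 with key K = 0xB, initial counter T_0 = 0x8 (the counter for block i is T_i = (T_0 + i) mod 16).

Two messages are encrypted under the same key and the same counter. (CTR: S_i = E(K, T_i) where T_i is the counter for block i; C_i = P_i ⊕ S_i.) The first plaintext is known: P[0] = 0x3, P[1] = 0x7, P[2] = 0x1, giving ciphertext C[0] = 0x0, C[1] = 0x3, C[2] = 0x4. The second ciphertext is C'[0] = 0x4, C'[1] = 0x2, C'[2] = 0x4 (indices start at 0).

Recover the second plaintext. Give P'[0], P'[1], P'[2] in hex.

In CTR with a reused counter, both messages share the same keystream S_i, so C_i ⊕ C'_i = P_i ⊕ P'_i and thus P'_i = P_i ⊕ C_i ⊕ C'_i.
P'[0]: 0x3 ⊕ 0x0 ⊕ 0x4 = 0x7.
P'[1]: 0x7 ⊕ 0x3 ⊕ 0x2 = 0x6.
P'[2]: 0x1 ⊕ 0x4 ⊕ 0x4 = 0x1.

P'[0] = 0x7, P'[1] = 0x6, P'[2] = 0x1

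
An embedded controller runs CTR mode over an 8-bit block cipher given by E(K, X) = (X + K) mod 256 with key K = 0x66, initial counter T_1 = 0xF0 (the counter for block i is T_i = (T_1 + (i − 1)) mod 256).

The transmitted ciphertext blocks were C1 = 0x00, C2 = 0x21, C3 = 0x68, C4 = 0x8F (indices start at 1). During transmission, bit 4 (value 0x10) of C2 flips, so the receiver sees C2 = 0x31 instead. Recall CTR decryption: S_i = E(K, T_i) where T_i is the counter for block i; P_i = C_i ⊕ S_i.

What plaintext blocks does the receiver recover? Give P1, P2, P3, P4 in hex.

P1 = 0x56, P2 = 0x66, P3 = 0x30, P4 = 0xD6

Only C2 changed, to 0x31. In CTR, a change in C_i flips the same bit in P_i only; the keystream is unaffected. Decrypting the received ciphertext:
P1: T = 0xF0, S = E(K, T) = 0x56; 0x00 ⊕ 0x56 = 0x56.
P2: T = 0xF1, S = E(K, T) = 0x57; 0x31 ⊕ 0x57 = 0x66.
P3: T = 0xF2, S = E(K, T) = 0x58; 0x68 ⊕ 0x58 = 0x30.
P4: T = 0xF3, S = E(K, T) = 0x59; 0x8F ⊕ 0x59 = 0xD6.
Blocks that differ from the original plaintext: P2.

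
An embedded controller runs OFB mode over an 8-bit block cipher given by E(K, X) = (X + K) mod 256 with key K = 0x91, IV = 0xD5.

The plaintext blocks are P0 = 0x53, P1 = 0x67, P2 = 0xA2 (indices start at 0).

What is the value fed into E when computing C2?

OFB encryption: S_i = E(K, S_{i−1}) with S_{−1} = IV; C_i = P_i ⊕ S_i.
C0: S = E(K, 0xD5) = 0x66; 0x53 ⊕ 0x66 = 0x35.
C1: S = E(K, 0x66) = 0xF7; 0x67 ⊕ 0xF7 = 0x90.
C2: S = E(K, 0xF7) = 0x88; 0xA2 ⊕ 0x88 = 0x2A.
So the input to E for block 2 is 0xF7.

0xF7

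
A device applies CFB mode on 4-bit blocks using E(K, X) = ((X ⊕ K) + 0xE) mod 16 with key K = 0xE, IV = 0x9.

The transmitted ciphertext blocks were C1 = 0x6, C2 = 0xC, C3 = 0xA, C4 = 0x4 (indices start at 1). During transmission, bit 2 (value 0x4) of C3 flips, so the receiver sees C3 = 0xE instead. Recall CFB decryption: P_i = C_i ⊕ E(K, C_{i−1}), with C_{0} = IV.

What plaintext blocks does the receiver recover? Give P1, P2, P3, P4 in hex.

Only C3 changed, to 0xE. In CFB, a change in C_i flips the same bit in P_i and garbles P_{i+1}. Decrypting the received ciphertext:
P1: E(K, 0x9) = 0x5; 0x6 ⊕ 0x5 = 0x3.
P2: E(K, 0x6) = 0x6; 0xC ⊕ 0x6 = 0xA.
P3: E(K, 0xC) = 0x0; 0xE ⊕ 0x0 = 0xE.
P4: E(K, 0xE) = 0xE; 0x4 ⊕ 0xE = 0xA.
Blocks that differ from the original plaintext: P3, P4.

P1 = 0x3, P2 = 0xA, P3 = 0xE, P4 = 0xA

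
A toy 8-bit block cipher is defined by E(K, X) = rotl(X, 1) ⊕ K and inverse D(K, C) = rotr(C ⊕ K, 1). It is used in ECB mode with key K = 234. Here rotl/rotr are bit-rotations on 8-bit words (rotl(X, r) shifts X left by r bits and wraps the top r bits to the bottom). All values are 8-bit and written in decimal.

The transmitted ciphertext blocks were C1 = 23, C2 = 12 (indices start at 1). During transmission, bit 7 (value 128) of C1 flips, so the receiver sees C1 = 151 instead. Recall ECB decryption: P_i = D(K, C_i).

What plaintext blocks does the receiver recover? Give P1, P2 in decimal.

Only C1 changed, to 151. In ECB, a change in C_i affects only P_i. Decrypting the received ciphertext:
P1: D(K, 151) = 190.
P2: D(K, 12) = 115.
Blocks that differ from the original plaintext: P1.

P1 = 190, P2 = 115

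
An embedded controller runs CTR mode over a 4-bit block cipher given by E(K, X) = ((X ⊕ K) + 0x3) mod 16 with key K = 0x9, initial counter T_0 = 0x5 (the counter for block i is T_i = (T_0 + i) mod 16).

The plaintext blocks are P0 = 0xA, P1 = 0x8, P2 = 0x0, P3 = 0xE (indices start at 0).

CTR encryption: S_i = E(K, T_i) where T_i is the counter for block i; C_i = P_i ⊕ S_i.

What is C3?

C3 = 0xA

C0: T = 0x5, S = E(K, T) = 0xF; 0xA ⊕ 0xF = 0x5.
C1: T = 0x6, S = E(K, T) = 0x2; 0x8 ⊕ 0x2 = 0xA.
C2: T = 0x7, S = E(K, T) = 0x1; 0x0 ⊕ 0x1 = 0x1.
C3: T = 0x8, S = E(K, T) = 0x4; 0xE ⊕ 0x4 = 0xA.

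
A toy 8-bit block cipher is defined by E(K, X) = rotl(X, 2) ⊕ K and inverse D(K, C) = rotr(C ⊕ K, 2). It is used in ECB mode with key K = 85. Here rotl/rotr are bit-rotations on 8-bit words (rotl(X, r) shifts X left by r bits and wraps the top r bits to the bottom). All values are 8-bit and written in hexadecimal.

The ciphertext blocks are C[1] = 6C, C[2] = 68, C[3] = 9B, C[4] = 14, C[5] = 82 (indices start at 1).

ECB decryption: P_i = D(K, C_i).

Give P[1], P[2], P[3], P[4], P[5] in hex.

P[1]: D(K, 6C) = 7A.
P[2]: D(K, 68) = 7B.
P[3]: D(K, 9B) = 87.
P[4]: D(K, 14) = 64.
P[5]: D(K, 82) = C1.

P[1] = 7A, P[2] = 7B, P[3] = 87, P[4] = 64, P[5] = C1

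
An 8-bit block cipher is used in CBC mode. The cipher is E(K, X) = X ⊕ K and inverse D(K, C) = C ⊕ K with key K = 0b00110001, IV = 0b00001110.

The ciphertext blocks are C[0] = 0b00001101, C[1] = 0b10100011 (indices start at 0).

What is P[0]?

P[0] = 0b00110010

CBC decryption: P_i = D(K, C_i) ⊕ C_{i−1}, with C_{−1} = IV.
P[0]: D(K, 0b00001101) = 0b00111100; 0b00111100 ⊕ 0b00001110 = 0b00110010.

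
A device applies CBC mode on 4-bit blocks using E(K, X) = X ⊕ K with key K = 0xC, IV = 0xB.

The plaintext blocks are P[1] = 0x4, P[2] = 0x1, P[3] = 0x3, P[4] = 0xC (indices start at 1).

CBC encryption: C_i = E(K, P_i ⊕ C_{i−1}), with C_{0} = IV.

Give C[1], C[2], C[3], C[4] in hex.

C[1] = 0x3, C[2] = 0xE, C[3] = 0x1, C[4] = 0x1

C[1]: P[1] ⊕ 0xB = 0xF; E(K, 0xF) = 0x3.
C[2]: P[2] ⊕ 0x3 = 0x2; E(K, 0x2) = 0xE.
C[3]: P[3] ⊕ 0xE = 0xD; E(K, 0xD) = 0x1.
C[4]: P[4] ⊕ 0x1 = 0xD; E(K, 0xD) = 0x1.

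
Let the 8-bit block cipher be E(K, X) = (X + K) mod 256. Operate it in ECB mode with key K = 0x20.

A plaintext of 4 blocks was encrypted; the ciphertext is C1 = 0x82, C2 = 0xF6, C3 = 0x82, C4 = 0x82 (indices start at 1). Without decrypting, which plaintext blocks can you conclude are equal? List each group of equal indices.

ECB encrypts each block independently with the same key, so equal ciphertext blocks imply equal plaintext blocks.
C1 = C3 = C4 = 0x82, so P1 = P3 = P4.

P1 = P3 = P4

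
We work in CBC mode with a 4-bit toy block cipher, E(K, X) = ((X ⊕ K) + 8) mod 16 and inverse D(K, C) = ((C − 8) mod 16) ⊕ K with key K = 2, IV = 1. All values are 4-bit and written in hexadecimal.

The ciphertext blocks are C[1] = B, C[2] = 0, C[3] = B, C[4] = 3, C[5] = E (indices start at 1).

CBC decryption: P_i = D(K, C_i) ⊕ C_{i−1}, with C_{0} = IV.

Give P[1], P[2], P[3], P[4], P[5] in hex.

P[1]: D(K, B) = 1; 1 ⊕ 1 = 0.
P[2]: D(K, 0) = A; A ⊕ B = 1.
P[3]: D(K, B) = 1; 1 ⊕ 0 = 1.
P[4]: D(K, 3) = 9; 9 ⊕ B = 2.
P[5]: D(K, E) = 4; 4 ⊕ 3 = 7.

P[1] = 0, P[2] = 1, P[3] = 1, P[4] = 2, P[5] = 7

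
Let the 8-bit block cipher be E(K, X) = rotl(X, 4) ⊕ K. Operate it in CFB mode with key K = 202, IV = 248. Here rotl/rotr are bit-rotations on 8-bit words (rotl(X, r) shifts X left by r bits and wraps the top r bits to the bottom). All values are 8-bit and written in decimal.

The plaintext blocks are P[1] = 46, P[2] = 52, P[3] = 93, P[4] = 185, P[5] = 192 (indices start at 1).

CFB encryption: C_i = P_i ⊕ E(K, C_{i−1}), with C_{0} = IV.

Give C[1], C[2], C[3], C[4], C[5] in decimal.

C[1]: E(K, 248) = 69; 46 ⊕ 69 = 107.
C[2]: E(K, 107) = 124; 52 ⊕ 124 = 72.
C[3]: E(K, 72) = 78; 93 ⊕ 78 = 19.
C[4]: E(K, 19) = 251; 185 ⊕ 251 = 66.
C[5]: E(K, 66) = 238; 192 ⊕ 238 = 46.

C[1] = 107, C[2] = 72, C[3] = 19, C[4] = 66, C[5] = 46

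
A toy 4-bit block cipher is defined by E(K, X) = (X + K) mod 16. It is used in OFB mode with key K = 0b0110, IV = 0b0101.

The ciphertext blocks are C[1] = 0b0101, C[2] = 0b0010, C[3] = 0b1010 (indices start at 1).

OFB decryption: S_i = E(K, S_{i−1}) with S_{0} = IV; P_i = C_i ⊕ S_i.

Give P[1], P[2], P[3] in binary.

P[1] = 0b1110, P[2] = 0b0011, P[3] = 0b1101

P[1]: S = E(K, 0b0101) = 0b1011; 0b0101 ⊕ 0b1011 = 0b1110.
P[2]: S = E(K, 0b1011) = 0b0001; 0b0010 ⊕ 0b0001 = 0b0011.
P[3]: S = E(K, 0b0001) = 0b0111; 0b1010 ⊕ 0b0111 = 0b1101.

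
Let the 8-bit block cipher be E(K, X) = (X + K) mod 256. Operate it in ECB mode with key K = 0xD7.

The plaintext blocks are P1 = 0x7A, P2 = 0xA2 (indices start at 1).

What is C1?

ECB encryption: C_i = E(K, P_i).
C1: E(K, 0x7A) = 0x51.

C1 = 0x51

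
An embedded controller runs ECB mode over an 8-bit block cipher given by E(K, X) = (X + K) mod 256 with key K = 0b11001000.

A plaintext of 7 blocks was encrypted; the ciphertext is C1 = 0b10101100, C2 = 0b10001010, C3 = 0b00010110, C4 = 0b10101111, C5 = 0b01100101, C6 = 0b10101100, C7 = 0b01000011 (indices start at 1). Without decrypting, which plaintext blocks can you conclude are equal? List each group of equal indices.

P1 = P6

ECB encrypts each block independently with the same key, so equal ciphertext blocks imply equal plaintext blocks.
C1 = C6 = 0b10101100, so P1 = P6.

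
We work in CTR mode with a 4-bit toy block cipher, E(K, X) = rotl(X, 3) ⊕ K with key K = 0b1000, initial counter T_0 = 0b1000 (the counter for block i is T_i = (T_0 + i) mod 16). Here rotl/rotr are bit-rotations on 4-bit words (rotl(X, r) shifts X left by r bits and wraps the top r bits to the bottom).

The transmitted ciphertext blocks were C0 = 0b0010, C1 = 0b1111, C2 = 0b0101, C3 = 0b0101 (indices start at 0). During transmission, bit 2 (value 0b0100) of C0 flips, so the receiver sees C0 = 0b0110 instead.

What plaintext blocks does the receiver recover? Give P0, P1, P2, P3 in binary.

CTR decryption: S_i = E(K, T_i) where T_i is the counter for block i; P_i = C_i ⊕ S_i.
Only C0 changed, to 0b0110. In CTR, a change in C_i flips the same bit in P_i only; the keystream is unaffected. Decrypting the received ciphertext:
P0: T = 0b1000, S = E(K, T) = 0b1100; 0b0110 ⊕ 0b1100 = 0b1010.
P1: T = 0b1001, S = E(K, T) = 0b0100; 0b1111 ⊕ 0b0100 = 0b1011.
P2: T = 0b1010, S = E(K, T) = 0b1101; 0b0101 ⊕ 0b1101 = 0b1000.
P3: T = 0b1011, S = E(K, T) = 0b0101; 0b0101 ⊕ 0b0101 = 0b0000.
Blocks that differ from the original plaintext: P0.

P0 = 0b1010, P1 = 0b1011, P2 = 0b1000, P3 = 0b0000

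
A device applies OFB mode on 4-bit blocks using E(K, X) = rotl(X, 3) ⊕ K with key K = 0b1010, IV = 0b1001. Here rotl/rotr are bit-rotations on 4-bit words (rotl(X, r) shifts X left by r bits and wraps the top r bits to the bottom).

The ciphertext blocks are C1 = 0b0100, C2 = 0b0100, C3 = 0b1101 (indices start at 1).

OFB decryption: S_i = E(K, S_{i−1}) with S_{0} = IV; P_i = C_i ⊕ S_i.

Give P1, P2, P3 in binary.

P1: S = E(K, 0b1001) = 0b0110; 0b0100 ⊕ 0b0110 = 0b0010.
P2: S = E(K, 0b0110) = 0b1001; 0b0100 ⊕ 0b1001 = 0b1101.
P3: S = E(K, 0b1001) = 0b0110; 0b1101 ⊕ 0b0110 = 0b1011.

P1 = 0b0010, P2 = 0b1101, P3 = 0b1011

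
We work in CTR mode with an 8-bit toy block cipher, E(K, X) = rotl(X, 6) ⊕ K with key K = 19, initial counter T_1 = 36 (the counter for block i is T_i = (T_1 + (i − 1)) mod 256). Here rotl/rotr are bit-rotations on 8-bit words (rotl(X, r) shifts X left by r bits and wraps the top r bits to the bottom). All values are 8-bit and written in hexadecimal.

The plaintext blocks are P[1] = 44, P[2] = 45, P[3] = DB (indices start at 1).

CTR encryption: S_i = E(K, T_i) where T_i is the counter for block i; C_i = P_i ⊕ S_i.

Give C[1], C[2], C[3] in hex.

C[1] = D0, C[2] = 91, C[3] = CC

C[1]: T = 36, S = E(K, T) = 94; 44 ⊕ 94 = D0.
C[2]: T = 37, S = E(K, T) = D4; 45 ⊕ D4 = 91.
C[3]: T = 38, S = E(K, T) = 17; DB ⊕ 17 = CC.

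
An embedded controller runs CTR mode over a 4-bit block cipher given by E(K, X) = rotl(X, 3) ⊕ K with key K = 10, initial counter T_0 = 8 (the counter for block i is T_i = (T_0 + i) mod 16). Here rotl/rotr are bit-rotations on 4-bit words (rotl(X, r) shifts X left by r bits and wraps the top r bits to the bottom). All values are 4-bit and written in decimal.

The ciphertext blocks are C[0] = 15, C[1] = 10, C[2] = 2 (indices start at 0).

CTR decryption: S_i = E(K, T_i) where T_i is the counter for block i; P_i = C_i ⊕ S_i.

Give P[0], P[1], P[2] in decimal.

P[0]: T = 8, S = E(K, T) = 14; 15 ⊕ 14 = 1.
P[1]: T = 9, S = E(K, T) = 6; 10 ⊕ 6 = 12.
P[2]: T = 10, S = E(K, T) = 15; 2 ⊕ 15 = 13.

P[0] = 1, P[1] = 12, P[2] = 13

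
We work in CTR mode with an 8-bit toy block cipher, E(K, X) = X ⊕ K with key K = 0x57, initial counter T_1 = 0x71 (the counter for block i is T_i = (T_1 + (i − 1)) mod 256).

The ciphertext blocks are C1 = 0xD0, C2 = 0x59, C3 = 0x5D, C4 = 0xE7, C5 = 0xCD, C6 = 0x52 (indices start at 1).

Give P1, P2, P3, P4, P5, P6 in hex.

P1 = 0xF6, P2 = 0x7C, P3 = 0x79, P4 = 0xC4, P5 = 0xEF, P6 = 0x73

CTR decryption: S_i = E(K, T_i) where T_i is the counter for block i; P_i = C_i ⊕ S_i.
P1: T = 0x71, S = E(K, T) = 0x26; 0xD0 ⊕ 0x26 = 0xF6.
P2: T = 0x72, S = E(K, T) = 0x25; 0x59 ⊕ 0x25 = 0x7C.
P3: T = 0x73, S = E(K, T) = 0x24; 0x5D ⊕ 0x24 = 0x79.
P4: T = 0x74, S = E(K, T) = 0x23; 0xE7 ⊕ 0x23 = 0xC4.
P5: T = 0x75, S = E(K, T) = 0x22; 0xCD ⊕ 0x22 = 0xEF.
P6: T = 0x76, S = E(K, T) = 0x21; 0x52 ⊕ 0x21 = 0x73.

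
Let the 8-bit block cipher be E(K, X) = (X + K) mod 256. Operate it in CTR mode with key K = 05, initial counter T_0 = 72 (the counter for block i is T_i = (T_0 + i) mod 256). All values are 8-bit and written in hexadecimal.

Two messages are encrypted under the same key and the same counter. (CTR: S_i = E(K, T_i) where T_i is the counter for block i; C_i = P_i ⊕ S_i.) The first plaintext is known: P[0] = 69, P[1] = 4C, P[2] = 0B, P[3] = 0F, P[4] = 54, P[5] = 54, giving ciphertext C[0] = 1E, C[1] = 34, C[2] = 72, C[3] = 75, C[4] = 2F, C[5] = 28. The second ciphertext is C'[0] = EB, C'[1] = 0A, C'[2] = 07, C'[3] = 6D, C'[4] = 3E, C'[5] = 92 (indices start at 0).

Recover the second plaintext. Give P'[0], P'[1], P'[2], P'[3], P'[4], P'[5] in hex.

P'[0] = 9C, P'[1] = 72, P'[2] = 7E, P'[3] = 17, P'[4] = 45, P'[5] = EE

In CTR with a reused counter, both messages share the same keystream S_i, so C_i ⊕ C'_i = P_i ⊕ P'_i and thus P'_i = P_i ⊕ C_i ⊕ C'_i.
P'[0]: 69 ⊕ 1E ⊕ EB = 9C.
P'[1]: 4C ⊕ 34 ⊕ 0A = 72.
P'[2]: 0B ⊕ 72 ⊕ 07 = 7E.
P'[3]: 0F ⊕ 75 ⊕ 6D = 17.
P'[4]: 54 ⊕ 2F ⊕ 3E = 45.
P'[5]: 54 ⊕ 28 ⊕ 92 = EE.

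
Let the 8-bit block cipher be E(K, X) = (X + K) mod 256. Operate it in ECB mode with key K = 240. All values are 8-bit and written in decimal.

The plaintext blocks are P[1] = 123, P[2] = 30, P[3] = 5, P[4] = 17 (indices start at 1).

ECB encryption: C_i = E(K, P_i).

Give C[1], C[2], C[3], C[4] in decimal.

C[1]: E(K, 123) = 107.
C[2]: E(K, 30) = 14.
C[3]: E(K, 5) = 245.
C[4]: E(K, 17) = 1.

C[1] = 107, C[2] = 14, C[3] = 245, C[4] = 1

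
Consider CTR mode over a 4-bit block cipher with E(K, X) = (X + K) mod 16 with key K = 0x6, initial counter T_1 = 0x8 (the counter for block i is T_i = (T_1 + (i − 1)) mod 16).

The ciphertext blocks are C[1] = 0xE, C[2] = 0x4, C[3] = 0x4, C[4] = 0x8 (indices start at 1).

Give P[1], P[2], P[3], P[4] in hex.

P[1] = 0x0, P[2] = 0xB, P[3] = 0x4, P[4] = 0x9

CTR decryption: S_i = E(K, T_i) where T_i is the counter for block i; P_i = C_i ⊕ S_i.
P[1]: T = 0x8, S = E(K, T) = 0xE; 0xE ⊕ 0xE = 0x0.
P[2]: T = 0x9, S = E(K, T) = 0xF; 0x4 ⊕ 0xF = 0xB.
P[3]: T = 0xA, S = E(K, T) = 0x0; 0x4 ⊕ 0x0 = 0x4.
P[4]: T = 0xB, S = E(K, T) = 0x1; 0x8 ⊕ 0x1 = 0x9.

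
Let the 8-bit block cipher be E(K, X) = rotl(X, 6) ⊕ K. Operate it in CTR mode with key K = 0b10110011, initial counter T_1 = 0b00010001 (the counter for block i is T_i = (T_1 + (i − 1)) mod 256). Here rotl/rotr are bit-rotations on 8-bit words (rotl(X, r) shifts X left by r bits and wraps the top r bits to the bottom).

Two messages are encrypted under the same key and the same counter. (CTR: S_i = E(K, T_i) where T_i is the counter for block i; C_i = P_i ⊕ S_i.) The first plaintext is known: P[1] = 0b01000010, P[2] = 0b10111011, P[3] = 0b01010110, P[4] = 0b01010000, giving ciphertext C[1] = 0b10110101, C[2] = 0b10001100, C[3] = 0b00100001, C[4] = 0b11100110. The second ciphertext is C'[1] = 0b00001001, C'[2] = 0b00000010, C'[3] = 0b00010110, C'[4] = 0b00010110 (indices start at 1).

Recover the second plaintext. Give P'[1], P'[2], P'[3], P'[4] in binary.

In CTR with a reused counter, both messages share the same keystream S_i, so C_i ⊕ C'_i = P_i ⊕ P'_i and thus P'_i = P_i ⊕ C_i ⊕ C'_i.
P'[1]: 0b01000010 ⊕ 0b10110101 ⊕ 0b00001001 = 0b11111110.
P'[2]: 0b10111011 ⊕ 0b10001100 ⊕ 0b00000010 = 0b00110101.
P'[3]: 0b01010110 ⊕ 0b00100001 ⊕ 0b00010110 = 0b01100001.
P'[4]: 0b01010000 ⊕ 0b11100110 ⊕ 0b00010110 = 0b10100000.

P'[1] = 0b11111110, P'[2] = 0b00110101, P'[3] = 0b01100001, P'[4] = 0b10100000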